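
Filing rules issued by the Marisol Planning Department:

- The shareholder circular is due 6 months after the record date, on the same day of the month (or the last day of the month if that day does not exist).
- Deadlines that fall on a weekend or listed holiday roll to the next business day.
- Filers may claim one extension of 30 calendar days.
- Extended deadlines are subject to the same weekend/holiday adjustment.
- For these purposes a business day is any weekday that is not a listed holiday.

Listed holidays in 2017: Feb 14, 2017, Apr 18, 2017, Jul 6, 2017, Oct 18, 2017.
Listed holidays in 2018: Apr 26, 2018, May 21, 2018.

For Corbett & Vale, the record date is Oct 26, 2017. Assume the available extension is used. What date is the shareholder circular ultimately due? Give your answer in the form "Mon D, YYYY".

May 28, 2018

6 months after Oct 26, 2017, on the same day of the month, is Apr 26, 2018.
Apr 26, 2018 falls on a listed holiday. Rolling to the next business day gives Apr 27, 2018, a Friday.
The 30-calendar-day extension moves the deadline from Apr 27, 2018 to May 27, 2018.
May 27, 2018 falls on a Sunday. Rolling to the next business day gives May 28, 2018, a Monday.
Deadline: May 28, 2018.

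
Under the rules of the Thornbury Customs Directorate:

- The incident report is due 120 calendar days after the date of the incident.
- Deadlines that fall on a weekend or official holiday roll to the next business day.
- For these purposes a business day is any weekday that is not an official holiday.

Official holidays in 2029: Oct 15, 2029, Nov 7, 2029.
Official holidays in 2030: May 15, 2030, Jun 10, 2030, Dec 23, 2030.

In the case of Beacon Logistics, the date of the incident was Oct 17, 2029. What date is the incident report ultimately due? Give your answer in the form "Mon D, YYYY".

Feb 14, 2030

Adding 120 calendar days to Oct 17, 2029 gives Feb 14, 2030.
Feb 14, 2030 (Thursday) is already a business day.
Final deadline: Feb 14, 2030.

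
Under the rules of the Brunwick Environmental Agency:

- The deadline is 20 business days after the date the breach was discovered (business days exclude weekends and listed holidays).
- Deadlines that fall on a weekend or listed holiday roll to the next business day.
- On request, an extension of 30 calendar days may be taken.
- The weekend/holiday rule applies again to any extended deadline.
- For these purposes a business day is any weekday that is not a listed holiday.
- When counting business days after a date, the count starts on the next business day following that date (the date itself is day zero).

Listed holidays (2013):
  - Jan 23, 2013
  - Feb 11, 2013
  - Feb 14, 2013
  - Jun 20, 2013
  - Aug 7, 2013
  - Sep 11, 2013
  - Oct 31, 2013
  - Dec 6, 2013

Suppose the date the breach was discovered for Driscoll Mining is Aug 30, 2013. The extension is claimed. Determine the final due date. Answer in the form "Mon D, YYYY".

Starting the day after Aug 30, 2013 and counting 20 business days lands on Sep 30, 2013.
Sep 30, 2013 (Monday) is already a business day.
The 30-calendar-day extension moves the deadline from Sep 30, 2013 to Oct 30, 2013.
Oct 30, 2013 (Wednesday) is already a business day.
So the filing is due Oct 30, 2013.

Oct 30, 2013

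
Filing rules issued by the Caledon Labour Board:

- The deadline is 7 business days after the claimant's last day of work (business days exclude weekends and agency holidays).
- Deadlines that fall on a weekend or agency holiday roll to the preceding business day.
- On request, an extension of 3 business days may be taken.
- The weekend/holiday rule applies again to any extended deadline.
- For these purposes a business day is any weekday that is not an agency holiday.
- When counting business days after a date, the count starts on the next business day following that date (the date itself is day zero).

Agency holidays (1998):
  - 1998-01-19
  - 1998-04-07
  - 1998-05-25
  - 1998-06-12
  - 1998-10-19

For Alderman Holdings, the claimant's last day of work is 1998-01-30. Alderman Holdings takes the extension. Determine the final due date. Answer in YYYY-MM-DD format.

7 business days after 1998-01-30, excluding weekends and holidays, is 1998-02-10.
1998-02-10 (Tuesday) is already a business day.
Applying the 3-business-day extension: 3 business days after 1998-02-10 is 1998-02-13.
1998-02-13 is a Friday and not a listed holiday, so it stands.
Final deadline: 1998-02-13.

1998-02-13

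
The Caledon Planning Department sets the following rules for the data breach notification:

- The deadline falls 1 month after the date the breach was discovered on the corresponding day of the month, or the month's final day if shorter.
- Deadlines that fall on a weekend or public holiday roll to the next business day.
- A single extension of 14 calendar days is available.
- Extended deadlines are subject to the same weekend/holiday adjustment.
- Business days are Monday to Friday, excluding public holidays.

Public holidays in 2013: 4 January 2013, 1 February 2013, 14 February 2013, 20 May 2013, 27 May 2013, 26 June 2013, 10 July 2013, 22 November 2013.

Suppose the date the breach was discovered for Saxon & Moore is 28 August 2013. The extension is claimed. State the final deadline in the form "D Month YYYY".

14 October 2013

1 month from 28 August 2013 is 28 September 2013.
28 September 2013 falls on a Saturday. Rolling to the next business day gives 30 September 2013, a Monday.
The 14-calendar-day extension moves the deadline from 30 September 2013 to 14 October 2013.
14 October 2013 falls on a Monday, which is a business day, so no adjustment is needed.
The final due date is 14 October 2013.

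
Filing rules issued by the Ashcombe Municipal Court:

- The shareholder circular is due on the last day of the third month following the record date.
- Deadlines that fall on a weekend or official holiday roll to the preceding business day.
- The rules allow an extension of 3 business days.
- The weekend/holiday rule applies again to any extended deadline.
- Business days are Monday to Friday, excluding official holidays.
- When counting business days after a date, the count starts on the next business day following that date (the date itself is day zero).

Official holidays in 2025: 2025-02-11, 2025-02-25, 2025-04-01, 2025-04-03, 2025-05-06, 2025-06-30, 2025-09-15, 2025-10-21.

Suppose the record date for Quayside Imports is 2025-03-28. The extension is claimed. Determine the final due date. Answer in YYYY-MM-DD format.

3 months after 2025-03-28 is June 2025; that month ends on 2025-06-30.
Because 2025-06-30 is a listed holiday, the deadline becomes 2025-06-27 (Friday).
Counting 3 further business days from 2025-06-27 reaches 2025-07-03.
Since 2025-07-03 is a Thursday and not a holiday, the date is unchanged.
The final due date is 2025-07-03.

2025-07-03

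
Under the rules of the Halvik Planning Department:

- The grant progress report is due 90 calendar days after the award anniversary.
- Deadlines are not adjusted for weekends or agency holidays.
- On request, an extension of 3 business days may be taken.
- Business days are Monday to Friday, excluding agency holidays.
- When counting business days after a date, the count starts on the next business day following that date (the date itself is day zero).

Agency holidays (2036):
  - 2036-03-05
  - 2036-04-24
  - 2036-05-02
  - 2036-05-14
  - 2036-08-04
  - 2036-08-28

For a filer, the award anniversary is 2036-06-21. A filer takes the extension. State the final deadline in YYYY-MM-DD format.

90 calendar days after 2036-06-21 is 2036-09-19.
No adjustment is made for weekends or holidays, so 2036-09-19 stands.
Counting 3 further business days from 2036-09-19 reaches 2036-09-24.
No adjustment is made for weekends or holidays, so 2036-09-24 stands.
So the filing is due 2036-09-24.

2036-09-24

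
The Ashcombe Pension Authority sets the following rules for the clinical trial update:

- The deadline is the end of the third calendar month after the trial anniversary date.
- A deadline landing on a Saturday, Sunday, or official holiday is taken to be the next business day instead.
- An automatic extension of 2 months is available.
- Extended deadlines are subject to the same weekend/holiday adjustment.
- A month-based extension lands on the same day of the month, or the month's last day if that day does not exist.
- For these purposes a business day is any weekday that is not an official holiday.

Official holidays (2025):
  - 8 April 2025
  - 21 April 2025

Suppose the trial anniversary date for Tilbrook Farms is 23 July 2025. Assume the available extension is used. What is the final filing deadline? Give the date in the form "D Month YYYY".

31 December 2025

3 months after 23 July 2025 falls in October 2025; the last day of that month is 31 October 2025.
31 October 2025 is a Friday and not a listed holiday, so it stands.
Add 2 months to 31 October 2025: 31 December 2025.
31 December 2025 falls on a Wednesday, which is a business day, so no adjustment is needed.
So the filing is due 31 December 2025.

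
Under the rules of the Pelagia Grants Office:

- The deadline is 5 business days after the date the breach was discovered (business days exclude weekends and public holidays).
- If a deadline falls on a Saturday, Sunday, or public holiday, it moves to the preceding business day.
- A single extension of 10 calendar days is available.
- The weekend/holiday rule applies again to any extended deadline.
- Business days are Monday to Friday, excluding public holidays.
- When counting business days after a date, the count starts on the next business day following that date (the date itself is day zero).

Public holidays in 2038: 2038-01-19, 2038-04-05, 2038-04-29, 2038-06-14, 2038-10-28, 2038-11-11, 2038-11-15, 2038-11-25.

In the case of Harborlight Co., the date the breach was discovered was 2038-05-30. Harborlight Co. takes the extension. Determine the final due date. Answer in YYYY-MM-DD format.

2038-06-11

Starting the day after 2038-05-30 and counting 5 business days lands on 2038-06-04.
Since 2038-06-04 is a Friday and not a holiday, the date is unchanged.
Applying the 10-calendar-day extension: 2038-06-04 + 10 days = 2038-06-14.
2038-06-14 is a listed holiday; the preceding business day is 2038-06-11 (Friday).
So the filing is due 2038-06-11.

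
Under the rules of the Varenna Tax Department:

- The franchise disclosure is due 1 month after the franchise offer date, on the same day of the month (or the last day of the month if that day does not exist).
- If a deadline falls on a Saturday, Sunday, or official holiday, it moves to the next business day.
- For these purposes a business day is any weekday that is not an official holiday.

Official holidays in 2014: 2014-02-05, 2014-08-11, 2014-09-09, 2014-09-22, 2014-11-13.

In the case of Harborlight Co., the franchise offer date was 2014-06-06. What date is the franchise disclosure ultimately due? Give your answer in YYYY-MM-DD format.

2014-07-07

1 month from 2014-06-06 is 2014-07-06.
2014-07-06 is a Sunday, so it moves to the next business day, 2014-07-07 (Monday).
So the filing is due 2014-07-07.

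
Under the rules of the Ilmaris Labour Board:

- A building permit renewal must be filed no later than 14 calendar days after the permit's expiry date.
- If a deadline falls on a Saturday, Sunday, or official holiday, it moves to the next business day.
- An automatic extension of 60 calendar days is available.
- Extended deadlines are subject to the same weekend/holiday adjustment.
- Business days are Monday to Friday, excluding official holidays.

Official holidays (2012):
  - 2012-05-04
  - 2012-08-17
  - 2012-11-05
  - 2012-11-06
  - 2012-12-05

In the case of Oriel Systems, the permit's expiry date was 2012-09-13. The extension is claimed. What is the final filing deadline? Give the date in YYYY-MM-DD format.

2012-11-26

Adding 14 calendar days to 2012-09-13 gives 2012-09-27.
2012-09-27 is a Thursday and not a listed holiday, so it stands.
With the 60-day extension, 2012-09-27 becomes 2012-11-26.
2012-11-26 is a Monday and not a listed holiday, so it stands.
The final due date is 2012-11-26.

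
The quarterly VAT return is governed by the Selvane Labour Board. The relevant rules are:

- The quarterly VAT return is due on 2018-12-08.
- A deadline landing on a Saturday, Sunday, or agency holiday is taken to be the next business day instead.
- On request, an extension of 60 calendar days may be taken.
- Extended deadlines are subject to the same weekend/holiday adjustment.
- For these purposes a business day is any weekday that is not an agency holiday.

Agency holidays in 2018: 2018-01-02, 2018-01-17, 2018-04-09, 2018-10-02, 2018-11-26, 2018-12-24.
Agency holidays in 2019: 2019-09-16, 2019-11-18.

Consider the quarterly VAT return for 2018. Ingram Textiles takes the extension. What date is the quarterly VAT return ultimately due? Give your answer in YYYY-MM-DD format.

Start from the fixed due date, 2018-12-08.
Because 2018-12-08 is a Saturday, the deadline becomes 2018-12-10 (Monday).
Applying the 60-calendar-day extension: 2018-12-10 + 60 days = 2019-02-08.
2019-02-08 is a Friday and not a listed holiday, so it stands.
The final due date is 2019-02-08.

2019-02-08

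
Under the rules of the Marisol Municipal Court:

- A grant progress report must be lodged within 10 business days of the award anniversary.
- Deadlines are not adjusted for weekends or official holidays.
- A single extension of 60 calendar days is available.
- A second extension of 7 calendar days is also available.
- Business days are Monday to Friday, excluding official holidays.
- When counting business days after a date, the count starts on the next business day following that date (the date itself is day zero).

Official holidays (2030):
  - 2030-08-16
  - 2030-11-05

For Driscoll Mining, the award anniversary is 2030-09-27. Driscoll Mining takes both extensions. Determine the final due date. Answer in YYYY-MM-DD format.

2030-12-17

Starting the day after 2030-09-27 and counting 10 business days lands on 2030-10-11.
No adjustment is made for weekends or holidays, so 2030-10-11 stands.
With the 60-day extension, 2030-10-11 becomes 2030-12-10.
2030-12-10 is a Tuesday; no weekend or holiday adjustment applies.
The 7-calendar-day extension moves the deadline from 2030-12-10 to 2030-12-17.
2030-12-17 is a Tuesday; no weekend or holiday adjustment applies.
Final deadline: 2030-12-17.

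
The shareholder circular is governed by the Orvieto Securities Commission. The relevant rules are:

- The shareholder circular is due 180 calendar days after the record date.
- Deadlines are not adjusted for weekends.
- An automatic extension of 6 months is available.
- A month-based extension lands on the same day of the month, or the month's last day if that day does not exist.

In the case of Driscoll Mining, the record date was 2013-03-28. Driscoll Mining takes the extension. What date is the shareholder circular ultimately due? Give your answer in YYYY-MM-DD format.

From 2013-03-28, 180 calendar days later is 2013-09-24.
2013-09-24 is a Tuesday; no weekend or holiday adjustment applies.
The 6 months extension carries 2013-09-24 to 2014-03-24.
2014-03-24 is a Monday; no weekend or holiday adjustment applies.
Final deadline: 2014-03-24.

2014-03-24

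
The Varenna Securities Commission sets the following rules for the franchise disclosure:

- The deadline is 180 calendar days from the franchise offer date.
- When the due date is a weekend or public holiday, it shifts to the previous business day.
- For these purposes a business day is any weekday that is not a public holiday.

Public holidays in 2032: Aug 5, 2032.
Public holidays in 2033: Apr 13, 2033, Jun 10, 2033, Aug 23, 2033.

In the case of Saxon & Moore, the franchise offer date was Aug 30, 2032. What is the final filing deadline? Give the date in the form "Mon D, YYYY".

Adding 180 calendar days to Aug 30, 2032 gives Feb 26, 2033.
Because Feb 26, 2033 is a Saturday, the deadline becomes Feb 25, 2033 (Friday).
So the filing is due Feb 25, 2033.

Feb 25, 2033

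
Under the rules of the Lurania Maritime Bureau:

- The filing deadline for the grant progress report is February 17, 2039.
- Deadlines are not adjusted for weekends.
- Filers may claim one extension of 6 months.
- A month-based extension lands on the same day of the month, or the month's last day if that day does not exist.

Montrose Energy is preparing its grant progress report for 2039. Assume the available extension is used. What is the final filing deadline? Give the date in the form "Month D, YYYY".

The stated deadline is February 17, 2039.
February 17, 2039 falls on a Thursday. The rules make no weekend/holiday allowance, so it remains February 17, 2039.
Applying the 6 months extension: 6 months after February 17, 2039 is August 17, 2039.
August 17, 2039 falls on a Wednesday. The rules make no weekend/holiday allowance, so it remains August 17, 2039.
The final due date is August 17, 2039.

August 17, 2039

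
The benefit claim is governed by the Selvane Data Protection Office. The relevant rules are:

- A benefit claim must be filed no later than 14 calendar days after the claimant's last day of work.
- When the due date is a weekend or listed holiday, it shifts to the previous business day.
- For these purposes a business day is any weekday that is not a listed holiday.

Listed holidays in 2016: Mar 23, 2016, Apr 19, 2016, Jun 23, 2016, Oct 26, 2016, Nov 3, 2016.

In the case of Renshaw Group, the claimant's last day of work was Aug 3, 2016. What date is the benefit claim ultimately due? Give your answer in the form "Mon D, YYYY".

Adding 14 calendar days to Aug 3, 2016 gives Aug 17, 2016.
Since Aug 17, 2016 is a Wednesday and not a holiday, the date is unchanged.
The final due date is Aug 17, 2016.

Aug 17, 2016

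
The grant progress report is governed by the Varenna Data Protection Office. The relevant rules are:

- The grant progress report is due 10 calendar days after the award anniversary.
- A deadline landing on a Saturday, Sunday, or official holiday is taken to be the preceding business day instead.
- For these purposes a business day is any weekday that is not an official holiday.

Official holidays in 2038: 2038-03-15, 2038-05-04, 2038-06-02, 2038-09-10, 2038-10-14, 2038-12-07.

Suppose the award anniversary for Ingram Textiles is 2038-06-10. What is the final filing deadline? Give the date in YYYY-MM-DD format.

10 calendar days after 2038-06-10 is 2038-06-20.
2038-06-20 is a Sunday; the preceding business day is 2038-06-18 (Friday).
Deadline: 2038-06-18.

2038-06-18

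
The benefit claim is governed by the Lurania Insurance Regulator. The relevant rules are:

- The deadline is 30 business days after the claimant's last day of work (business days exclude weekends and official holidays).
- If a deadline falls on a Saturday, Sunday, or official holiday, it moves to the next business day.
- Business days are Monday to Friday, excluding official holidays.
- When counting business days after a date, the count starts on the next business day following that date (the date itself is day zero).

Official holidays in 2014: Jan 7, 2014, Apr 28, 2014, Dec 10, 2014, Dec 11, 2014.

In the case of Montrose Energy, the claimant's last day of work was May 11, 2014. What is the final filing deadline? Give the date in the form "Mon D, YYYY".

Jun 20, 2014

Counting 30 business days after May 11, 2014 (skipping weekends and listed holidays) reaches Jun 20, 2014.
Since Jun 20, 2014 is a Friday and not a holiday, the date is unchanged.
Deadline: Jun 20, 2014.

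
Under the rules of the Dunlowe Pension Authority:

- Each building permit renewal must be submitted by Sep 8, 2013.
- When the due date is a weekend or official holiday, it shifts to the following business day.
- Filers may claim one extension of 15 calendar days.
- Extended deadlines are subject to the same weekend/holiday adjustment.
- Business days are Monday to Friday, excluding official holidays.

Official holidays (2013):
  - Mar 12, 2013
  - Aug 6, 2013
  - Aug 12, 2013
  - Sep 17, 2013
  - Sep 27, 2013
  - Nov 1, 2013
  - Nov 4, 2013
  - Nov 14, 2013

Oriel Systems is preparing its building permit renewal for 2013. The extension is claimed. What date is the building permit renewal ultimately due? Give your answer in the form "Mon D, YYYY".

Start from the fixed due date, Sep 8, 2013.
Sep 8, 2013 is a Sunday; the next business day is Sep 9, 2013 (Monday).
Applying the 15-calendar-day extension: Sep 9, 2013 + 15 days = Sep 24, 2013.
Since Sep 24, 2013 is a Tuesday and not a holiday, the date is unchanged.
The final due date is Sep 24, 2013.

Sep 24, 2013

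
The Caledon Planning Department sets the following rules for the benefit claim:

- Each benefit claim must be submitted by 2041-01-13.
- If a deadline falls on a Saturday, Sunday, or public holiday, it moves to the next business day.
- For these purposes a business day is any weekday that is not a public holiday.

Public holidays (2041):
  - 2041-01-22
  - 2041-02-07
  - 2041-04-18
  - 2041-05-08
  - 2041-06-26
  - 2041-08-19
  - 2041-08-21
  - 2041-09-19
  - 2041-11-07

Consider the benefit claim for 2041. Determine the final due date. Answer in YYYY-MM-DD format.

2041-01-14

Start from the fixed due date, 2041-01-13.
Because 2041-01-13 is a Sunday, the deadline becomes 2041-01-14 (Monday).
So the filing is due 2041-01-14.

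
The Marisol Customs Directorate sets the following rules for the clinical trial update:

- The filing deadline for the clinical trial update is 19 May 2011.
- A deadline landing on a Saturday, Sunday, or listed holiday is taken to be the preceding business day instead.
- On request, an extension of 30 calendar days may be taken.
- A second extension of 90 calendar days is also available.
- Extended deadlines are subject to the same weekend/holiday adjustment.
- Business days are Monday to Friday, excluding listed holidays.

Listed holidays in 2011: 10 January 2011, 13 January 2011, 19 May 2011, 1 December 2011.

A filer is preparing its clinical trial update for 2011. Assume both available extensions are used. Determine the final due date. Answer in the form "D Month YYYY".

15 September 2011

Start from the fixed due date, 19 May 2011.
19 May 2011 falls on a listed holiday. Rolling to the preceding business day gives 18 May 2011, a Wednesday.
Add the 30 calendar-day extension to 18 May 2011: 17 June 2011.
17 June 2011 is a Friday and not a listed holiday, so it stands.
Applying the 90-calendar-day extension: 17 June 2011 + 90 days = 15 September 2011.
15 September 2011 (Thursday) is already a business day.
The final due date is 15 September 2011.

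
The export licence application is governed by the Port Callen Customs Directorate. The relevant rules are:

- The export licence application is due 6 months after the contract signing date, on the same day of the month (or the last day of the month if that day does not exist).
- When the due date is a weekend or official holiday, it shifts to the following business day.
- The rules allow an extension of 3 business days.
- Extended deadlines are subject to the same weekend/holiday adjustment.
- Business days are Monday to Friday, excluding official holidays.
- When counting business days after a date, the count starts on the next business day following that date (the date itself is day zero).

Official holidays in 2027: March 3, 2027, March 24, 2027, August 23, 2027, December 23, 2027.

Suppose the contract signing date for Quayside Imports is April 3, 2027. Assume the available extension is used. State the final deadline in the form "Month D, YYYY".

October 7, 2027

6 months after April 3, 2027, on the same day of the month, is October 3, 2027.
October 3, 2027 falls on a Sunday. Rolling to the next business day gives October 4, 2027, a Monday.
The 3-business-day extension runs from October 4, 2027 to October 7, 2027.
October 7, 2027 (Thursday) is already a business day.
So the filing is due October 7, 2027.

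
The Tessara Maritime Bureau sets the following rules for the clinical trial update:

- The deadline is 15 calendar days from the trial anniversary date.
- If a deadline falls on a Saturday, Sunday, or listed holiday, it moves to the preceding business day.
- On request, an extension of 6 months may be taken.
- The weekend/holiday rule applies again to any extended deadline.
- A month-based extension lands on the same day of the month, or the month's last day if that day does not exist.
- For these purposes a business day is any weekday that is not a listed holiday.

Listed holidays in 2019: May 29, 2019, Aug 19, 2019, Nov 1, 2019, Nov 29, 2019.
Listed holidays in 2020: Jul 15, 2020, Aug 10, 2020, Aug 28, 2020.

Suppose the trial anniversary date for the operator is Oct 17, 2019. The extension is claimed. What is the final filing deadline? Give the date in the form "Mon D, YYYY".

Apr 30, 2020

From Oct 17, 2019, 15 calendar days later is Nov 1, 2019.
Nov 1, 2019 falls on a listed holiday. Rolling to the preceding business day gives Oct 31, 2019, a Thursday.
Applying the 6 months extension: 6 months after Oct 31, 2019 is Apr 30, 2020 (day 31 does not exist in April, so the month's last day is used).
Apr 30, 2020 falls on a Thursday, which is a business day, so no adjustment is needed.
The final due date is Apr 30, 2020.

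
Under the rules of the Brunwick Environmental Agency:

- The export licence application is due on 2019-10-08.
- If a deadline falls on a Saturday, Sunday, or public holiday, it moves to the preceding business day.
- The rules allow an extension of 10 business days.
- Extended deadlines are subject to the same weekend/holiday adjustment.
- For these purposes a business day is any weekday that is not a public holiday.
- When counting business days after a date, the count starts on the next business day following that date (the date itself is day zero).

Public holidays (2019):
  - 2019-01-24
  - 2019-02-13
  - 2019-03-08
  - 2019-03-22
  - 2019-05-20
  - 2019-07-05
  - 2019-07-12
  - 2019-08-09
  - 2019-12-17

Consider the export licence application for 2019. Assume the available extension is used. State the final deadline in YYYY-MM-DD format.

Start from the fixed due date, 2019-10-08.
2019-10-08 is a Tuesday and not a listed holiday, so it stands.
Counting 10 further business days from 2019-10-08 reaches 2019-10-22.
2019-10-22 falls on a Tuesday, which is a business day, so no adjustment is needed.
Final deadline: 2019-10-22.

2019-10-22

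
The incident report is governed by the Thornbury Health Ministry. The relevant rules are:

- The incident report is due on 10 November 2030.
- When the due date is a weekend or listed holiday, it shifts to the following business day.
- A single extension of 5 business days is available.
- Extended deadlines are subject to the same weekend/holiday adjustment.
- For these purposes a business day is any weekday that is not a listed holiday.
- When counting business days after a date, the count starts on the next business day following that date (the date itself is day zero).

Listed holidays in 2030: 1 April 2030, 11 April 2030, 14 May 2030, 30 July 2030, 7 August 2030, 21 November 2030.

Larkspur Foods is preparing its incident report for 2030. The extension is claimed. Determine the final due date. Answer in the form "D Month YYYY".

The stated deadline is 10 November 2030.
10 November 2030 is a Sunday, so it moves to the next business day, 11 November 2030 (Monday).
Applying the 5-business-day extension: 5 business days after 11 November 2030 is 18 November 2030.
18 November 2030 (Monday) is already a business day.
So the filing is due 18 November 2030.

18 November 2030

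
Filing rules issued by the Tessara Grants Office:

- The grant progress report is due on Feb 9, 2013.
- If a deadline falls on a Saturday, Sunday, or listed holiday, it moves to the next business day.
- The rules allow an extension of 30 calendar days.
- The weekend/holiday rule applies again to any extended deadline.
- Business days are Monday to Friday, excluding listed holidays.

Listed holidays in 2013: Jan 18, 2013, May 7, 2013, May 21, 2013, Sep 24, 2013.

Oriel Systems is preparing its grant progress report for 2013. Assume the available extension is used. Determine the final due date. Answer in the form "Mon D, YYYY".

Mar 13, 2013

The statutory due date is Feb 9, 2013.
Feb 9, 2013 is a Saturday; the next business day is Feb 11, 2013 (Monday).
With the 30-day extension, Feb 11, 2013 becomes Mar 13, 2013.
Mar 13, 2013 is a Wednesday and not a listed holiday, so it stands.
The final due date is Mar 13, 2013.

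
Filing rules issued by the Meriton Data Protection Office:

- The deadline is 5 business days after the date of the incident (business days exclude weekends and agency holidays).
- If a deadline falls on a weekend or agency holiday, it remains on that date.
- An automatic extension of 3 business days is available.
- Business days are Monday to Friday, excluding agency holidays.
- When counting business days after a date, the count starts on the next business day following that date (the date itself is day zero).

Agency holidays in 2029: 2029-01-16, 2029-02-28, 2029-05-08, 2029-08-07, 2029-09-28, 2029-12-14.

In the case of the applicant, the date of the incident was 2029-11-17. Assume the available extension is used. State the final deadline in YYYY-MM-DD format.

Counting 5 business days after 2029-11-17 (skipping weekends and listed holidays) reaches 2029-11-23.
2029-11-23 is a Friday; no weekend or holiday adjustment applies.
Applying the 3-business-day extension: 3 business days after 2029-11-23 is 2029-11-28.
2029-11-28 is a Wednesday; no weekend or holiday adjustment applies.
So the filing is due 2029-11-28.

2029-11-28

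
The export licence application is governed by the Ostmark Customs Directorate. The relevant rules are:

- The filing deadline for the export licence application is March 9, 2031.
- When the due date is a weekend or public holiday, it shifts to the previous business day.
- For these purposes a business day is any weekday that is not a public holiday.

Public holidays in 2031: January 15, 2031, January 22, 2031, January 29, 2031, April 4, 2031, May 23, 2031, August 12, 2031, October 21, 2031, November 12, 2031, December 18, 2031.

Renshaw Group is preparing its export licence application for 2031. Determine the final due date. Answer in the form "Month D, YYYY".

The statutory due date is March 9, 2031.
Because March 9, 2031 is a Sunday, the deadline becomes March 7, 2031 (Friday).
So the filing is due March 7, 2031.

March 7, 2031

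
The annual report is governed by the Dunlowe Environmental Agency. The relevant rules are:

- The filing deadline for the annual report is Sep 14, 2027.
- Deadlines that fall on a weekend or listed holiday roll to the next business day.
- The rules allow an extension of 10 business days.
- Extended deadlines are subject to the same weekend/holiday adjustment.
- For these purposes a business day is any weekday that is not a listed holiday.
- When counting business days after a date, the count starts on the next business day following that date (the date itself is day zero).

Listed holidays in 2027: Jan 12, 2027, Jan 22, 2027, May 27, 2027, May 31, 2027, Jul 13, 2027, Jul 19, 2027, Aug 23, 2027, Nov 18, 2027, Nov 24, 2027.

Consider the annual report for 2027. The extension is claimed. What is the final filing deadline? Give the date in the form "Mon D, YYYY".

Sep 28, 2027

The statutory due date is Sep 14, 2027.
Sep 14, 2027 (Tuesday) is already a business day.
Counting 10 further business days from Sep 14, 2027 reaches Sep 28, 2027.
Since Sep 28, 2027 is a Tuesday and not a holiday, the date is unchanged.
Final deadline: Sep 28, 2027.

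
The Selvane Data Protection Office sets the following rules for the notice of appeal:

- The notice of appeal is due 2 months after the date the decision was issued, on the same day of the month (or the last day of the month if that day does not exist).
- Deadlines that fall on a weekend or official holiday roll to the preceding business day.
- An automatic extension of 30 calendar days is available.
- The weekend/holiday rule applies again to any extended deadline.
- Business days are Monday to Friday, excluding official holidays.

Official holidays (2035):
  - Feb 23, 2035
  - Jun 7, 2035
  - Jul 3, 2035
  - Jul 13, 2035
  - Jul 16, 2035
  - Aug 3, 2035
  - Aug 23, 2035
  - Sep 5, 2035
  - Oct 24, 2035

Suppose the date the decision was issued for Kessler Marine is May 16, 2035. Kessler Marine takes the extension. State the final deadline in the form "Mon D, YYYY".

Aug 10, 2035

2 months after May 16, 2035, on the same day of the month, is Jul 16, 2035.
Jul 16, 2035 is a listed holiday; the preceding business day is Jul 12, 2035 (Thursday).
With the 30-day extension, Jul 12, 2035 becomes Aug 11, 2035.
Aug 11, 2035 is a Saturday, so it moves to the preceding business day, Aug 10, 2035 (Friday).
So the filing is due Aug 10, 2035.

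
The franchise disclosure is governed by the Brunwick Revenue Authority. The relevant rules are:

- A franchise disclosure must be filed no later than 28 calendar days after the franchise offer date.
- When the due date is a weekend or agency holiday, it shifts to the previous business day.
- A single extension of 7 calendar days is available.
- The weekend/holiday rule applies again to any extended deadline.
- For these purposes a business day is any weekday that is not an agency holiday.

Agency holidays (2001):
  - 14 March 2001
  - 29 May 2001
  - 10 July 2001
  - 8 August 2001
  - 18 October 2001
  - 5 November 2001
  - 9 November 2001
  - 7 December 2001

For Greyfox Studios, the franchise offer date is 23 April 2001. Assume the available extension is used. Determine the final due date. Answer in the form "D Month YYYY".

28 calendar days after 23 April 2001 is 21 May 2001.
21 May 2001 (Monday) is already a business day.
With the 7-day extension, 21 May 2001 becomes 28 May 2001.
28 May 2001 falls on a Monday, which is a business day, so no adjustment is needed.
Final deadline: 28 May 2001.

28 May 2001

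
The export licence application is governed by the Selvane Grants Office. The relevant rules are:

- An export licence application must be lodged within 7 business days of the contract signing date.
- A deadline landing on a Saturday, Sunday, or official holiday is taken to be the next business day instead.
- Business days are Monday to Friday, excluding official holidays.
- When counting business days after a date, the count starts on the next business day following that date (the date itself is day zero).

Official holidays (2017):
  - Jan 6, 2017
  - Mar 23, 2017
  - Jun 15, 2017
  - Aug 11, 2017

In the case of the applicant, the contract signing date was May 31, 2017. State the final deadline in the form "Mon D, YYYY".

Starting the day after May 31, 2017 and counting 7 business days lands on Jun 9, 2017.
Since Jun 9, 2017 is a Friday and not a holiday, the date is unchanged.
So the filing is due Jun 9, 2017.

Jun 9, 2017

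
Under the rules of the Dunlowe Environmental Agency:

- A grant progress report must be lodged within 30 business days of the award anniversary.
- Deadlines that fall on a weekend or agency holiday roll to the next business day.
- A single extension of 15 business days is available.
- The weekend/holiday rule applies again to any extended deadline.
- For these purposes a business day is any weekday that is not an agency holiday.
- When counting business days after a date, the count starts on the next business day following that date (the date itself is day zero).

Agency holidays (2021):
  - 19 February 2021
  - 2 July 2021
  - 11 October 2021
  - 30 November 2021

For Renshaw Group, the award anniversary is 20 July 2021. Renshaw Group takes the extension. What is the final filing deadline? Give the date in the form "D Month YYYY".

Counting 30 business days after 20 July 2021 (skipping weekends and listed holidays) reaches 31 August 2021.
31 August 2021 (Tuesday) is already a business day.
Applying the 15-business-day extension: 15 business days after 31 August 2021 is 21 September 2021.
Since 21 September 2021 is a Tuesday and not a holiday, the date is unchanged.
Final deadline: 21 September 2021.

21 September 2021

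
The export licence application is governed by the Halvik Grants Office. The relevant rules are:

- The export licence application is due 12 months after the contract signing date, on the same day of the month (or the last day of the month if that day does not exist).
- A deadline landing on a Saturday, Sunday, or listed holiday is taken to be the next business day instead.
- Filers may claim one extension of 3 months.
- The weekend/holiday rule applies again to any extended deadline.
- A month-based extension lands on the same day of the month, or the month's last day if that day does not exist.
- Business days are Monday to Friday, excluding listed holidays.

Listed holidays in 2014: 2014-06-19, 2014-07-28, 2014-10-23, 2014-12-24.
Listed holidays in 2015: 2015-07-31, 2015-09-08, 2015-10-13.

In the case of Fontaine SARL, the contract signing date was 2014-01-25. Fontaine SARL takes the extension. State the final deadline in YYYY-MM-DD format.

2015-04-27

12 months after 2014-01-25, on the same day of the month, is 2015-01-25.
Because 2015-01-25 is a Sunday, the deadline becomes 2015-01-26 (Monday).
Add 3 months to 2015-01-26: 2015-04-26.
Because 2015-04-26 is a Sunday, the deadline becomes 2015-04-27 (Monday).
Deadline: 2015-04-27.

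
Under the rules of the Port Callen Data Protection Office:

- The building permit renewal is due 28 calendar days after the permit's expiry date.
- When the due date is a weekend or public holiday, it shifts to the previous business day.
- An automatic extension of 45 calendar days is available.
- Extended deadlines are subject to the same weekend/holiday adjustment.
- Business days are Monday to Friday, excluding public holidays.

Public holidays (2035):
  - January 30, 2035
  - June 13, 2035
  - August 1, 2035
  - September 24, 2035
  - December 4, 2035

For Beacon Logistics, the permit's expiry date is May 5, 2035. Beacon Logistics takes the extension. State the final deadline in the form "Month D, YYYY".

Adding 28 calendar days to May 5, 2035 gives June 2, 2035.
June 2, 2035 is a Saturday; the preceding business day is June 1, 2035 (Friday).
With the 45-day extension, June 1, 2035 becomes July 16, 2035.
July 16, 2035 (Monday) is already a business day.
Final deadline: July 16, 2035.

July 16, 2035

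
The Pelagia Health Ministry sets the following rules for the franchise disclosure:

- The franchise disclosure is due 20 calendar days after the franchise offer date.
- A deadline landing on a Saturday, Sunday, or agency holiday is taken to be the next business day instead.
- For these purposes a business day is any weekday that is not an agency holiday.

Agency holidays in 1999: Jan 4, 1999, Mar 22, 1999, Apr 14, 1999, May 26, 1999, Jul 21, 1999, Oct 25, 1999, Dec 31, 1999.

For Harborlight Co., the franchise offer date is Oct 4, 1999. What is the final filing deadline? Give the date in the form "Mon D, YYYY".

20 calendar days after Oct 4, 1999 is Oct 24, 1999.
Oct 24, 1999 is a Sunday, so it moves to the next business day, Oct 26, 1999 (Tuesday).
So the filing is due Oct 26, 1999.

Oct 26, 1999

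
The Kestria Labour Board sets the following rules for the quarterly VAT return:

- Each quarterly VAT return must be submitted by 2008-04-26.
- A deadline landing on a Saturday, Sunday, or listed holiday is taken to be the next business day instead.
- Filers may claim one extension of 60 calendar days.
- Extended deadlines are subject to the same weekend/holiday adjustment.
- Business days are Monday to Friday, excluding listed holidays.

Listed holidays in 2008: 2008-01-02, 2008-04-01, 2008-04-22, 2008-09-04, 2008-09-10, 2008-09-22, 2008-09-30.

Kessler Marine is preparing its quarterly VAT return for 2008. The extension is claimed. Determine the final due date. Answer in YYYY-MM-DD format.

2008-06-27

Start from the fixed due date, 2008-04-26.
2008-04-26 is a Saturday; the next business day is 2008-04-28 (Monday).
The 60-calendar-day extension moves the deadline from 2008-04-28 to 2008-06-27.
2008-06-27 falls on a Friday, which is a business day, so no adjustment is needed.
Deadline: 2008-06-27.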